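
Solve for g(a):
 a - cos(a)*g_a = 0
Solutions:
 g(a) = C1 + Integral(a/cos(a), a)


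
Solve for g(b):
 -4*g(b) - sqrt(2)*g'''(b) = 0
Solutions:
 g(b) = C3*exp(-sqrt(2)*b) + (C1*sin(sqrt(6)*b/2) + C2*cos(sqrt(6)*b/2))*exp(sqrt(2)*b/2)


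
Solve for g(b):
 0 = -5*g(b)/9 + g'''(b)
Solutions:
 g(b) = C3*exp(15^(1/3)*b/3) + (C1*sin(3^(5/6)*5^(1/3)*b/6) + C2*cos(3^(5/6)*5^(1/3)*b/6))*exp(-15^(1/3)*b/6)


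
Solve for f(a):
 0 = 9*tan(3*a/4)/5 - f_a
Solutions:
 f(a) = C1 - 12*log(cos(3*a/4))/5


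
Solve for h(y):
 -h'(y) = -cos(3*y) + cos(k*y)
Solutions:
 h(y) = C1 + sin(3*y)/3 - sin(k*y)/k


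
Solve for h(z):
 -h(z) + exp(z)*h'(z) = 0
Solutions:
 h(z) = C1*exp(-exp(-z))


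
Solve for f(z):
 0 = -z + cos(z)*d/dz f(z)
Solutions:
 f(z) = C1 + Integral(z/cos(z), z)


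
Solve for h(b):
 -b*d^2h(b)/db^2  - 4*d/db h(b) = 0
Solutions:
 h(b) = C1 + C2/b^3


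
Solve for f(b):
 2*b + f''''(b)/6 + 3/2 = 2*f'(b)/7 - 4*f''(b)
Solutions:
 f(b) = C1 + C2*exp(14^(1/3)*b*(-7^(1/3)*(3 + sqrt(6281))^(1/3)/14 + 2*2^(1/3)/(3 + sqrt(6281))^(1/3)))*sin(14^(1/3)*sqrt(3)*b*(2*2^(1/3)/(3 + sqrt(6281))^(1/3) + 7^(1/3)*(3 + sqrt(6281))^(1/3)/14)) + C3*exp(14^(1/3)*b*(-7^(1/3)*(3 + sqrt(6281))^(1/3)/14 + 2*2^(1/3)/(3 + sqrt(6281))^(1/3)))*cos(14^(1/3)*sqrt(3)*b*(2*2^(1/3)/(3 + sqrt(6281))^(1/3) + 7^(1/3)*(3 + sqrt(6281))^(1/3)/14)) + C4*exp(14^(1/3)*b*(-4*2^(1/3)/(3 + sqrt(6281))^(1/3) + 7^(1/3)*(3 + sqrt(6281))^(1/3)/7)) + 7*b^2/2 + 413*b/4


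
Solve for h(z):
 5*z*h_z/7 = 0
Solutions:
 h(z) = C1


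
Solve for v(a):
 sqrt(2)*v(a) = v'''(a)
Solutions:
 v(a) = C3*exp(2^(1/6)*a) + (C1*sin(2^(1/6)*sqrt(3)*a/2) + C2*cos(2^(1/6)*sqrt(3)*a/2))*exp(-2^(1/6)*a/2)


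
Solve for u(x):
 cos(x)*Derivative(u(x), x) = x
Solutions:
 u(x) = C1 + Integral(x/cos(x), x)


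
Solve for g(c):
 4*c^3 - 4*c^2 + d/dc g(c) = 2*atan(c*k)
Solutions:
 g(c) = C1 - c^4 + 4*c^3/3 + 2*Piecewise((c*atan(c*k) - log(c^2*k^2 + 1)/(2*k), Ne(k, 0)), (0, True))


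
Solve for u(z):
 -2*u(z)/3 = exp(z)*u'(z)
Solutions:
 u(z) = C1*exp(2*exp(-z)/3)


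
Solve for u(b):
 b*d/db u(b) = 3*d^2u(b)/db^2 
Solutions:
 u(b) = C1 + C2*erfi(sqrt(6)*b/6)


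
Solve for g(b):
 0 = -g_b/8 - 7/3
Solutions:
 g(b) = C1 - 56*b/3


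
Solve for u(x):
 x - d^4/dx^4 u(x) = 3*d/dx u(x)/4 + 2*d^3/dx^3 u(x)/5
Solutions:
 u(x) = C1 + C2*exp(x*(-8 + 16/(45*sqrt(51265) + 10189)^(1/3) + (45*sqrt(51265) + 10189)^(1/3))/60)*sin(sqrt(3)*x*(-(45*sqrt(51265) + 10189)^(1/3) + 16/(45*sqrt(51265) + 10189)^(1/3))/60) + C3*exp(x*(-8 + 16/(45*sqrt(51265) + 10189)^(1/3) + (45*sqrt(51265) + 10189)^(1/3))/60)*cos(sqrt(3)*x*(-(45*sqrt(51265) + 10189)^(1/3) + 16/(45*sqrt(51265) + 10189)^(1/3))/60) + C4*exp(-x*(16/(45*sqrt(51265) + 10189)^(1/3) + 4 + (45*sqrt(51265) + 10189)^(1/3))/30) + 2*x^2/3


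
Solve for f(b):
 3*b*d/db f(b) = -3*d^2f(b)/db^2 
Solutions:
 f(b) = C1 + C2*erf(sqrt(2)*b/2)


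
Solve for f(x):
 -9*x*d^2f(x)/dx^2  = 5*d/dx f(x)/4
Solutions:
 f(x) = C1 + C2*x^(31/36)


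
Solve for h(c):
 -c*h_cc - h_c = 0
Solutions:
 h(c) = C1 + C2*log(c)


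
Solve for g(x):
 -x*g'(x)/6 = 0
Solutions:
 g(x) = C1


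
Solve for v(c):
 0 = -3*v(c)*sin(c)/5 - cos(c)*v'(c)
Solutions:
 v(c) = C1*cos(c)^(3/5)


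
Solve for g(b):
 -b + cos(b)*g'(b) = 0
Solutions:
 g(b) = C1 + Integral(b/cos(b), b)


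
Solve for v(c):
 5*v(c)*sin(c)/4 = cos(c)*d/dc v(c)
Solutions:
 v(c) = C1/cos(c)^(5/4)


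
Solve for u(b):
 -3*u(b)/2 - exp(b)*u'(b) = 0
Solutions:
 u(b) = C1*exp(3*exp(-b)/2)


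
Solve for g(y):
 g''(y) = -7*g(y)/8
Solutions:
 g(y) = C1*sin(sqrt(14)*y/4) + C2*cos(sqrt(14)*y/4)


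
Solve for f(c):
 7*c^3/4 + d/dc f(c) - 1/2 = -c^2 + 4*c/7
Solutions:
 f(c) = C1 - 7*c^4/16 - c^3/3 + 2*c^2/7 + c/2


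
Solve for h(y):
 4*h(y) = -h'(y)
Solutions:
 h(y) = C1*exp(-4*y)


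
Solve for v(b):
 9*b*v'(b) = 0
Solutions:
 v(b) = C1


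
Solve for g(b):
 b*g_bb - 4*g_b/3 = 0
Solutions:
 g(b) = C1 + C2*b^(7/3)


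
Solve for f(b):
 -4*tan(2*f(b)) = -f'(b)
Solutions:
 f(b) = -asin(C1*exp(8*b))/2 + pi/2
 f(b) = asin(C1*exp(8*b))/2


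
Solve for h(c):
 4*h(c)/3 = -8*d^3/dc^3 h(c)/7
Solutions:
 h(c) = C3*exp(-6^(2/3)*7^(1/3)*c/6) + (C1*sin(2^(2/3)*3^(1/6)*7^(1/3)*c/4) + C2*cos(2^(2/3)*3^(1/6)*7^(1/3)*c/4))*exp(6^(2/3)*7^(1/3)*c/12)


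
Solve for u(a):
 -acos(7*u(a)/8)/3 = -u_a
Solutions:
 Integral(1/acos(7*_y/8), (_y, u(a))) = C1 + a/3


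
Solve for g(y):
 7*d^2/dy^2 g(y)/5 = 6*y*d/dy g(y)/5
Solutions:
 g(y) = C1 + C2*erfi(sqrt(21)*y/7)


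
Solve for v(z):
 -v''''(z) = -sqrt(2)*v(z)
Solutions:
 v(z) = C1*exp(-2^(1/8)*z) + C2*exp(2^(1/8)*z) + C3*sin(2^(1/8)*z) + C4*cos(2^(1/8)*z)


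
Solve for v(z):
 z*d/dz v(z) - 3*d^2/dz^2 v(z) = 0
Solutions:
 v(z) = C1 + C2*erfi(sqrt(6)*z/6)


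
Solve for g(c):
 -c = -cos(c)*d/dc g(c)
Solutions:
 g(c) = C1 + Integral(c/cos(c), c)


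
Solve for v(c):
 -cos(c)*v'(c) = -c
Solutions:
 v(c) = C1 + Integral(c/cos(c), c)


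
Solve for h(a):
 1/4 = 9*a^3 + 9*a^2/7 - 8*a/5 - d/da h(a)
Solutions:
 h(a) = C1 + 9*a^4/4 + 3*a^3/7 - 4*a^2/5 - a/4


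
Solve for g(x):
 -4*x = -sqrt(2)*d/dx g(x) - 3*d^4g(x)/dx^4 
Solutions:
 g(x) = C1 + C4*exp(-2^(1/6)*3^(2/3)*x/3) + sqrt(2)*x^2 + (C2*sin(6^(1/6)*x/2) + C3*cos(6^(1/6)*x/2))*exp(2^(1/6)*3^(2/3)*x/6)


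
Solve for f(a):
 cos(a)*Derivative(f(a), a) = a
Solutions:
 f(a) = C1 + Integral(a/cos(a), a)


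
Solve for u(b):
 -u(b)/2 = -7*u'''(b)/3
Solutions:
 u(b) = C3*exp(14^(2/3)*3^(1/3)*b/14) + (C1*sin(14^(2/3)*3^(5/6)*b/28) + C2*cos(14^(2/3)*3^(5/6)*b/28))*exp(-14^(2/3)*3^(1/3)*b/28)


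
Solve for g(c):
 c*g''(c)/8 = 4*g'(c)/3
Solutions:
 g(c) = C1 + C2*c^(35/3)


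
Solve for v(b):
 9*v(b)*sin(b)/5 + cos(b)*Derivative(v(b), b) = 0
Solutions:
 v(b) = C1*cos(b)^(9/5)


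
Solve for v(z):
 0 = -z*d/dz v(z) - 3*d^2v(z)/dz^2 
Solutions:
 v(z) = C1 + C2*erf(sqrt(6)*z/6)


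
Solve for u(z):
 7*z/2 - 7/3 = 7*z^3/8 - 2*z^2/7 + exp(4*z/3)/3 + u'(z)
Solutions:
 u(z) = C1 - 7*z^4/32 + 2*z^3/21 + 7*z^2/4 - 7*z/3 - exp(4*z/3)/4


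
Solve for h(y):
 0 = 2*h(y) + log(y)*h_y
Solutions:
 h(y) = C1*exp(-2*li(y))


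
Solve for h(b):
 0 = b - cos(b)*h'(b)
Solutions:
 h(b) = C1 + Integral(b/cos(b), b)


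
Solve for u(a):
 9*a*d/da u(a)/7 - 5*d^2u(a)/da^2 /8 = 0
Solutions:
 u(a) = C1 + C2*erfi(6*sqrt(35)*a/35)


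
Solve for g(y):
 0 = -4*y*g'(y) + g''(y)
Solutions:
 g(y) = C1 + C2*erfi(sqrt(2)*y)


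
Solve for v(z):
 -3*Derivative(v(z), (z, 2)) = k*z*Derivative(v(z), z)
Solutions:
 v(z) = Piecewise((-sqrt(6)*sqrt(pi)*C1*erf(sqrt(6)*sqrt(k)*z/6)/(2*sqrt(k)) - C2, (k > 0) | (k < 0)), (-C1*z - C2, True))


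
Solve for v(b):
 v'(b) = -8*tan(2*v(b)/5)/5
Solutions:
 v(b) = -5*asin(C1*exp(-16*b/25))/2 + 5*pi/2
 v(b) = 5*asin(C1*exp(-16*b/25))/2


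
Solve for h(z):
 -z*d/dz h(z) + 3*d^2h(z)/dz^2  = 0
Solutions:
 h(z) = C1 + C2*erfi(sqrt(6)*z/6)


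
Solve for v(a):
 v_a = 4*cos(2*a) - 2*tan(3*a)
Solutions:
 v(a) = C1 + 2*log(cos(3*a))/3 + 2*sin(2*a)


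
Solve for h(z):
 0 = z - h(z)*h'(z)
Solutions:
 h(z) = -sqrt(C1 + z^2)
 h(z) = sqrt(C1 + z^2)


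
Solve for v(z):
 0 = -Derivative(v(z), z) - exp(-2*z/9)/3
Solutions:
 v(z) = C1 + 3*exp(-2*z/9)/2


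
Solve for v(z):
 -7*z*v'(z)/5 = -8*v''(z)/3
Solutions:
 v(z) = C1 + C2*erfi(sqrt(105)*z/20)


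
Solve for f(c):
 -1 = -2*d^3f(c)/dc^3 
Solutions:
 f(c) = C1 + C2*c + C3*c^2 + c^3/12


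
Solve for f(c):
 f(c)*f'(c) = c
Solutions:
 f(c) = -sqrt(C1 + c^2)
 f(c) = sqrt(C1 + c^2)


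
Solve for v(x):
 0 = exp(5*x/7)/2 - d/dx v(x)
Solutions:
 v(x) = C1 + 7*exp(5*x/7)/10


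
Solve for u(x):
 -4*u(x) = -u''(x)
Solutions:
 u(x) = C1*exp(-2*x) + C2*exp(2*x)


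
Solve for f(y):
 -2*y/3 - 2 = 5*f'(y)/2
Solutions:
 f(y) = C1 - 2*y^2/15 - 4*y/5


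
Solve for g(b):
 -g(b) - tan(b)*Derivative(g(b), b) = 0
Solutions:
 g(b) = C1/sin(b)


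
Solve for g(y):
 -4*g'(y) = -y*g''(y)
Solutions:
 g(y) = C1 + C2*y^5


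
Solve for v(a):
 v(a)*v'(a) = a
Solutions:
 v(a) = -sqrt(C1 + a^2)
 v(a) = sqrt(C1 + a^2)


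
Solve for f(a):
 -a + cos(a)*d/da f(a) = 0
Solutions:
 f(a) = C1 + Integral(a/cos(a), a)


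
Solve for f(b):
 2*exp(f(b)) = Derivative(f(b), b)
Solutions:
 f(b) = log(-1/(C1 + 2*b))


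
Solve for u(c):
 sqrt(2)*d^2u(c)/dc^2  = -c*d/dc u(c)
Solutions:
 u(c) = C1 + C2*erf(2^(1/4)*c/2)


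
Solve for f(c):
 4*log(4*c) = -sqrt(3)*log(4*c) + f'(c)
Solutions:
 f(c) = C1 + sqrt(3)*c*log(c) + 4*c*log(c) - 4*c - sqrt(3)*c + c*log(2^(2*sqrt(3) + 8))


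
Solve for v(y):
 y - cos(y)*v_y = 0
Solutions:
 v(y) = C1 + Integral(y/cos(y), y)


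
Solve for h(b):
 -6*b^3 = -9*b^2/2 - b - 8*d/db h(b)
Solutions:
 h(b) = C1 + 3*b^4/16 - 3*b^3/16 - b^2/16


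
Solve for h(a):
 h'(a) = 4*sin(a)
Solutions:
 h(a) = C1 - 4*cos(a)


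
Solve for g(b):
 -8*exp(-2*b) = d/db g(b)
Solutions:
 g(b) = C1 + 4*exp(-2*b)


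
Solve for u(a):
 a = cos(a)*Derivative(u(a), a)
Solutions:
 u(a) = C1 + Integral(a/cos(a), a)


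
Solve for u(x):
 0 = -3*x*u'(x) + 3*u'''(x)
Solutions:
 u(x) = C1 + Integral(C2*airyai(x) + C3*airybi(x), x)


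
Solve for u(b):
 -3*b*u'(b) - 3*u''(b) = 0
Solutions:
 u(b) = C1 + C2*erf(sqrt(2)*b/2)


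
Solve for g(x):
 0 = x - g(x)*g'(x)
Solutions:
 g(x) = -sqrt(C1 + x^2)
 g(x) = sqrt(C1 + x^2)


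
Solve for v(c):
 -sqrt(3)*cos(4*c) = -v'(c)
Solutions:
 v(c) = C1 + sqrt(3)*sin(4*c)/4


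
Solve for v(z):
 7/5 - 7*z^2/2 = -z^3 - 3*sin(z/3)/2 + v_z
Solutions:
 v(z) = C1 + z^4/4 - 7*z^3/6 + 7*z/5 - 9*cos(z/3)/2


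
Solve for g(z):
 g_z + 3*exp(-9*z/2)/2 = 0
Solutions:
 g(z) = C1 + exp(-9*z/2)/3


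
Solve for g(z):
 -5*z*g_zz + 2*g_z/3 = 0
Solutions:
 g(z) = C1 + C2*z^(17/15)


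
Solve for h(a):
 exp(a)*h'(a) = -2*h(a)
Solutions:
 h(a) = C1*exp(2*exp(-a))


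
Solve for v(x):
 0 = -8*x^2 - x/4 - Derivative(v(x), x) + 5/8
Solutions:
 v(x) = C1 - 8*x^3/3 - x^2/8 + 5*x/8


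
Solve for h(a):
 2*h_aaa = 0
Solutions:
 h(a) = C1 + C2*a + C3*a^2


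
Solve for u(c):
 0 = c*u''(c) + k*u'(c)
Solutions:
 u(c) = C1 + c^(1 - re(k))*(C2*sin(log(c)*Abs(im(k))) + C3*cos(log(c)*im(k)))


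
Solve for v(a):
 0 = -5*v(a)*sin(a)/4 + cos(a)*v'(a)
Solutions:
 v(a) = C1/cos(a)^(5/4)


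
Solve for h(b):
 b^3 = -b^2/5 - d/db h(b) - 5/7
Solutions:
 h(b) = C1 - b^4/4 - b^3/15 - 5*b/7


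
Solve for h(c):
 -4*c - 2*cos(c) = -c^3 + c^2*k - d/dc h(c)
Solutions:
 h(c) = C1 - c^4/4 + c^3*k/3 + 2*c^2 + 2*sin(c)


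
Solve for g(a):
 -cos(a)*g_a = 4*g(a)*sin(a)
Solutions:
 g(a) = C1*cos(a)^4


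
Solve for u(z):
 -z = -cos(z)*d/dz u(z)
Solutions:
 u(z) = C1 + Integral(z/cos(z), z)


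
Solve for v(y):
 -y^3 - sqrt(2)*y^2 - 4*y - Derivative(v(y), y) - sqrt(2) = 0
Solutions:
 v(y) = C1 - y^4/4 - sqrt(2)*y^3/3 - 2*y^2 - sqrt(2)*y


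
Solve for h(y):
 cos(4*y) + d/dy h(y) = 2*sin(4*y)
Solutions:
 h(y) = C1 - sin(4*y)/4 - cos(4*y)/2


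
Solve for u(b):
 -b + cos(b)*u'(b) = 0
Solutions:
 u(b) = C1 + Integral(b/cos(b), b)


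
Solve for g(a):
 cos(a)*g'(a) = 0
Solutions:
 g(a) = C1


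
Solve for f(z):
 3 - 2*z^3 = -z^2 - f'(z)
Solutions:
 f(z) = C1 + z^4/2 - z^3/3 - 3*z


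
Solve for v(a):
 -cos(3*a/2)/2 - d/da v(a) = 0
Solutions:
 v(a) = C1 - sin(3*a/2)/3


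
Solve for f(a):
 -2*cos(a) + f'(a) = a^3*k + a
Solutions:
 f(a) = C1 + a^4*k/4 + a^2/2 + 2*sin(a)


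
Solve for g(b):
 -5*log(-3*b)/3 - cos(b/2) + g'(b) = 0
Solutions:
 g(b) = C1 + 5*b*log(-b)/3 - 5*b/3 + 5*b*log(3)/3 + 2*sin(b/2)


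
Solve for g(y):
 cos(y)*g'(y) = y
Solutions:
 g(y) = C1 + Integral(y/cos(y), y)


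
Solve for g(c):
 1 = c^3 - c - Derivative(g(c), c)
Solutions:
 g(c) = C1 + c^4/4 - c^2/2 - c


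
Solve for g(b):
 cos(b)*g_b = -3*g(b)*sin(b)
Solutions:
 g(b) = C1*cos(b)^3


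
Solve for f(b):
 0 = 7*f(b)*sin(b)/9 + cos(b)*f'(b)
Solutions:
 f(b) = C1*cos(b)^(7/9)


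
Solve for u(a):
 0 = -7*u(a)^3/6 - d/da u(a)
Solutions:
 u(a) = -sqrt(3)*sqrt(-1/(C1 - 7*a))
 u(a) = sqrt(3)*sqrt(-1/(C1 - 7*a))


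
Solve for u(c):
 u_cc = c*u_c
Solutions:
 u(c) = C1 + C2*erfi(sqrt(2)*c/2)


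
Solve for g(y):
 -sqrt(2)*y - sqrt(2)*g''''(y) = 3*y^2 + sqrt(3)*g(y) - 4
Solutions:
 g(y) = -sqrt(3)*y^2 - sqrt(6)*y/3 + (C1*sin(2^(3/8)*3^(1/8)*y/2) + C2*cos(2^(3/8)*3^(1/8)*y/2))*exp(-2^(3/8)*3^(1/8)*y/2) + (C3*sin(2^(3/8)*3^(1/8)*y/2) + C4*cos(2^(3/8)*3^(1/8)*y/2))*exp(2^(3/8)*3^(1/8)*y/2) + 4*sqrt(3)/3


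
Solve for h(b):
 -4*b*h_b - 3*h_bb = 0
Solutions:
 h(b) = C1 + C2*erf(sqrt(6)*b/3)


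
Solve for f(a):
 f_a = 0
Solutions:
 f(a) = C1


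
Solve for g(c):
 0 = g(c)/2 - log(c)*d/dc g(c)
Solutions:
 g(c) = C1*exp(li(c)/2)


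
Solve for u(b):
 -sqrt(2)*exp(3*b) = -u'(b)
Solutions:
 u(b) = C1 + sqrt(2)*exp(3*b)/3


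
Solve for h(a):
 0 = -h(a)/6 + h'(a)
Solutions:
 h(a) = C1*exp(a/6)


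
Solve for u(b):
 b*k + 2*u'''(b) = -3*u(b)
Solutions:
 u(b) = C3*exp(-2^(2/3)*3^(1/3)*b/2) - b*k/3 + (C1*sin(2^(2/3)*3^(5/6)*b/4) + C2*cos(2^(2/3)*3^(5/6)*b/4))*exp(2^(2/3)*3^(1/3)*b/4)


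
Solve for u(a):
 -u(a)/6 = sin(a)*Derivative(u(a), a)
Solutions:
 u(a) = C1*(cos(a) + 1)^(1/12)/(cos(a) - 1)^(1/12)


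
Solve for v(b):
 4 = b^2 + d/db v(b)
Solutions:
 v(b) = C1 - b^3/3 + 4*b


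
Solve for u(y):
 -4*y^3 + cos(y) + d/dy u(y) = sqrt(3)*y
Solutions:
 u(y) = C1 + y^4 + sqrt(3)*y^2/2 - sin(y)


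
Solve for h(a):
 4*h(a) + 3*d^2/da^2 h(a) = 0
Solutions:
 h(a) = C1*sin(2*sqrt(3)*a/3) + C2*cos(2*sqrt(3)*a/3)


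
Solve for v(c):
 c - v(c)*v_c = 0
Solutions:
 v(c) = -sqrt(C1 + c^2)
 v(c) = sqrt(C1 + c^2)


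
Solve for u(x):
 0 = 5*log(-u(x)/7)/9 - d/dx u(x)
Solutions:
 -9*Integral(1/(log(-_y) - log(7)), (_y, u(x)))/5 = C1 - x


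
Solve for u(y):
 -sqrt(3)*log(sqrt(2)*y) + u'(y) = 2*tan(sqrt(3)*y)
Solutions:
 u(y) = C1 + sqrt(3)*y*(log(y) - 1) + sqrt(3)*y*log(2)/2 - 2*sqrt(3)*log(cos(sqrt(3)*y))/3


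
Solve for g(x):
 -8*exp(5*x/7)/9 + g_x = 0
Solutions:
 g(x) = C1 + 56*exp(5*x/7)/45


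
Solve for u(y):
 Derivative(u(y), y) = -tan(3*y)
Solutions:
 u(y) = C1 + log(cos(3*y))/3


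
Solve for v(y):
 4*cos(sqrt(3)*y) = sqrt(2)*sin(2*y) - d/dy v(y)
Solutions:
 v(y) = C1 - 4*sqrt(3)*sin(sqrt(3)*y)/3 - sqrt(2)*cos(2*y)/2


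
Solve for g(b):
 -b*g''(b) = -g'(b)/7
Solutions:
 g(b) = C1 + C2*b^(8/7)


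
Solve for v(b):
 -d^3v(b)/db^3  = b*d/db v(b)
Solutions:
 v(b) = C1 + Integral(C2*airyai(-b) + C3*airybi(-b), b)


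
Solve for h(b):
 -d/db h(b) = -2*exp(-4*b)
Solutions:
 h(b) = C1 - exp(-4*b)/2


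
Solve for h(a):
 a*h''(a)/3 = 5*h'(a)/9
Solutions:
 h(a) = C1 + C2*a^(8/3)


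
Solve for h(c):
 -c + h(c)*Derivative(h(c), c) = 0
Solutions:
 h(c) = -sqrt(C1 + c^2)
 h(c) = sqrt(C1 + c^2)


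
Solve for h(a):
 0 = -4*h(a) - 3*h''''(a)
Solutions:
 h(a) = (C1*sin(3^(3/4)*a/3) + C2*cos(3^(3/4)*a/3))*exp(-3^(3/4)*a/3) + (C3*sin(3^(3/4)*a/3) + C4*cos(3^(3/4)*a/3))*exp(3^(3/4)*a/3)


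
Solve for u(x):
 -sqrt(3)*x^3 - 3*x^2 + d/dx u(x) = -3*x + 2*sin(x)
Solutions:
 u(x) = C1 + sqrt(3)*x^4/4 + x^3 - 3*x^2/2 - 2*cos(x)


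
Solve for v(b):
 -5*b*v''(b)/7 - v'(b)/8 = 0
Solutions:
 v(b) = C1 + C2*b^(33/40)


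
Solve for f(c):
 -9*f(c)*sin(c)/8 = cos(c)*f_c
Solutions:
 f(c) = C1*cos(c)^(9/8)


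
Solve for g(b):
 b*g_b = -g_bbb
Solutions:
 g(b) = C1 + Integral(C2*airyai(-b) + C3*airybi(-b), b)


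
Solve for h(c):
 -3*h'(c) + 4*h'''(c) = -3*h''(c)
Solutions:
 h(c) = C1 + C2*exp(c*(-3 + sqrt(57))/8) + C3*exp(-c*(3 + sqrt(57))/8)


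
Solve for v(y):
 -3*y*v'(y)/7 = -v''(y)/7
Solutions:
 v(y) = C1 + C2*erfi(sqrt(6)*y/2)


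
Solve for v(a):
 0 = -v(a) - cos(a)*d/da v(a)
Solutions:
 v(a) = C1*sqrt(sin(a) - 1)/sqrt(sin(a) + 1)


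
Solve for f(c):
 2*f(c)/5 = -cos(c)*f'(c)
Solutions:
 f(c) = C1*(sin(c) - 1)^(1/5)/(sin(c) + 1)^(1/5)


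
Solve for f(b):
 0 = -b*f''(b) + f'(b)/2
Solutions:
 f(b) = C1 + C2*b^(3/2)


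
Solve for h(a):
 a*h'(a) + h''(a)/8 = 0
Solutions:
 h(a) = C1 + C2*erf(2*a)


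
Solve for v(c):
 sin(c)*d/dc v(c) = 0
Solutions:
 v(c) = C1


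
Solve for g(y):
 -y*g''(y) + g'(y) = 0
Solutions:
 g(y) = C1 + C2*y^2


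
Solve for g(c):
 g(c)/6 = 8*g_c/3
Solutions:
 g(c) = C1*exp(c/16)


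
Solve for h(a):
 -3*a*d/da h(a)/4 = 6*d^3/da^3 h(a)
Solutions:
 h(a) = C1 + Integral(C2*airyai(-a/2) + C3*airybi(-a/2), a)


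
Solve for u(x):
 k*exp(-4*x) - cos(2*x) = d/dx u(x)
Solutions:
 u(x) = C1 - k*exp(-4*x)/4 - sin(2*x)/2


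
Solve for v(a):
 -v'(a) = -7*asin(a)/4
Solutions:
 v(a) = C1 + 7*a*asin(a)/4 + 7*sqrt(1 - a^2)/4


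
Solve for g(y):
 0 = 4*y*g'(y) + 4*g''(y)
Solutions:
 g(y) = C1 + C2*erf(sqrt(2)*y/2)


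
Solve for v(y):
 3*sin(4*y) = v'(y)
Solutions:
 v(y) = C1 - 3*cos(4*y)/4


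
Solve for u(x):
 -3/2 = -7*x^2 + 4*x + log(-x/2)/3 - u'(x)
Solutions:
 u(x) = C1 - 7*x^3/3 + 2*x^2 + x*log(-x)/3 + x*(7 - 2*log(2))/6


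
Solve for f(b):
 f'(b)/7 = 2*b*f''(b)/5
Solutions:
 f(b) = C1 + C2*b^(19/14)


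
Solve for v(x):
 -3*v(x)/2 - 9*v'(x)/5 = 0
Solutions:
 v(x) = C1*exp(-5*x/6)


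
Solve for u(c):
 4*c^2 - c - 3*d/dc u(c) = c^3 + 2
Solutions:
 u(c) = C1 - c^4/12 + 4*c^3/9 - c^2/6 - 2*c/3


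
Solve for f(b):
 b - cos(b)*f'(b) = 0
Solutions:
 f(b) = C1 + Integral(b/cos(b), b)


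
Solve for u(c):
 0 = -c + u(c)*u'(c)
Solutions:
 u(c) = -sqrt(C1 + c^2)
 u(c) = sqrt(C1 + c^2)


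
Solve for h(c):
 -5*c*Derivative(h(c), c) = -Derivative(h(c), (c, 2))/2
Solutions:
 h(c) = C1 + C2*erfi(sqrt(5)*c)


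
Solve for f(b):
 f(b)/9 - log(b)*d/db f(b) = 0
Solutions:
 f(b) = C1*exp(li(b)/9)


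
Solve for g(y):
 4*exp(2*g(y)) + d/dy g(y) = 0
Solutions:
 g(y) = log(-sqrt(-1/(C1 - 4*y))) - log(2)/2
 g(y) = log(-1/(C1 - 4*y))/2 - log(2)/2


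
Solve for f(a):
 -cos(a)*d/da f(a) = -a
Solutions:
 f(a) = C1 + Integral(a/cos(a), a)


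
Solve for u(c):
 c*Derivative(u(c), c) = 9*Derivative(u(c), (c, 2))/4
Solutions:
 u(c) = C1 + C2*erfi(sqrt(2)*c/3)


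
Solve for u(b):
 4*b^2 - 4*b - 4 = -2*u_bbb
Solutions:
 u(b) = C1 + C2*b + C3*b^2 - b^5/30 + b^4/12 + b^3/3


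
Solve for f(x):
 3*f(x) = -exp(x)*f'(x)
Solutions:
 f(x) = C1*exp(3*exp(-x))


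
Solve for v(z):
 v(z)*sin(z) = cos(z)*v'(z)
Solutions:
 v(z) = C1/cos(z)


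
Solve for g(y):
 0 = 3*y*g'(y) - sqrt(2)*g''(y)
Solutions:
 g(y) = C1 + C2*erfi(2^(1/4)*sqrt(3)*y/2)


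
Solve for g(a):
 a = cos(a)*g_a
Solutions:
 g(a) = C1 + Integral(a/cos(a), a)


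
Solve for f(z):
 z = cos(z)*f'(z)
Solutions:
 f(z) = C1 + Integral(z/cos(z), z)


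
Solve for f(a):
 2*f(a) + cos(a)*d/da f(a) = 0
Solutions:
 f(a) = C1*(sin(a) - 1)/(sin(a) + 1)


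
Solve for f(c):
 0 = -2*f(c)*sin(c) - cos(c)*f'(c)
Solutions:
 f(c) = C1*cos(c)^2


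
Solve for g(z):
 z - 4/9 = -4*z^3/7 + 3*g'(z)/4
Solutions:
 g(z) = C1 + 4*z^4/21 + 2*z^2/3 - 16*z/27


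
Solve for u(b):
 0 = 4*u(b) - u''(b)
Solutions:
 u(b) = C1*exp(-2*b) + C2*exp(2*b)


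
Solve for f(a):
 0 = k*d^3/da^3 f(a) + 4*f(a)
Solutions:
 f(a) = C1*exp(2^(2/3)*a*(-1/k)^(1/3)) + C2*exp(2^(2/3)*a*(-1/k)^(1/3)*(-1 + sqrt(3)*I)/2) + C3*exp(-2^(2/3)*a*(-1/k)^(1/3)*(1 + sqrt(3)*I)/2)


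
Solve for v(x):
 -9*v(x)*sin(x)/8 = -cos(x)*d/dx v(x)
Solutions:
 v(x) = C1/cos(x)^(9/8)


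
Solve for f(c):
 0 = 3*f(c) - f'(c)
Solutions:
 f(c) = C1*exp(3*c)


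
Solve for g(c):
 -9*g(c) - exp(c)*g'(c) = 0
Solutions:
 g(c) = C1*exp(9*exp(-c))


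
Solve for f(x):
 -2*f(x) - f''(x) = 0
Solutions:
 f(x) = C1*sin(sqrt(2)*x) + C2*cos(sqrt(2)*x)


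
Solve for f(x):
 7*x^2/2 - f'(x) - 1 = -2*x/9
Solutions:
 f(x) = C1 + 7*x^3/6 + x^2/9 - x


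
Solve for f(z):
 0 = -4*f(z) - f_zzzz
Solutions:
 f(z) = (C1*sin(z) + C2*cos(z))*exp(-z) + (C3*sin(z) + C4*cos(z))*exp(z)


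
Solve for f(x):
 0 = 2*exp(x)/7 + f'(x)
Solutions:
 f(x) = C1 - 2*exp(x)/7


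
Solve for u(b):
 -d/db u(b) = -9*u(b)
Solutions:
 u(b) = C1*exp(9*b)


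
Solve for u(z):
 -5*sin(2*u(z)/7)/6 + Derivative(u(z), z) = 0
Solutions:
 -5*z/6 + 7*log(cos(2*u(z)/7) - 1)/4 - 7*log(cos(2*u(z)/7) + 1)/4 = C1


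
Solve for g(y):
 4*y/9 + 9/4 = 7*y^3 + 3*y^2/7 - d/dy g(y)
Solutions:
 g(y) = C1 + 7*y^4/4 + y^3/7 - 2*y^2/9 - 9*y/4


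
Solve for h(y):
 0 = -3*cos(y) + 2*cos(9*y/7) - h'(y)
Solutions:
 h(y) = C1 - 3*sin(y) + 14*sin(9*y/7)/9


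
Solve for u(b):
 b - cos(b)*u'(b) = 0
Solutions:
 u(b) = C1 + Integral(b/cos(b), b)


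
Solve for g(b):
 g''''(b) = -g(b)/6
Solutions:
 g(b) = (C1*sin(2^(1/4)*3^(3/4)*b/6) + C2*cos(2^(1/4)*3^(3/4)*b/6))*exp(-2^(1/4)*3^(3/4)*b/6) + (C3*sin(2^(1/4)*3^(3/4)*b/6) + C4*cos(2^(1/4)*3^(3/4)*b/6))*exp(2^(1/4)*3^(3/4)*b/6)


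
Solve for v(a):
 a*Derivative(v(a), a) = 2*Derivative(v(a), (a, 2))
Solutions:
 v(a) = C1 + C2*erfi(a/2)


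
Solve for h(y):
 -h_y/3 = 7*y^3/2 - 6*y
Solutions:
 h(y) = C1 - 21*y^4/8 + 9*y^2


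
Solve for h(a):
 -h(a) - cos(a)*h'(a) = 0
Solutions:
 h(a) = C1*sqrt(sin(a) - 1)/sqrt(sin(a) + 1)


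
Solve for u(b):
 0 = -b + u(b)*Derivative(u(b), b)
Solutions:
 u(b) = -sqrt(C1 + b^2)
 u(b) = sqrt(C1 + b^2)


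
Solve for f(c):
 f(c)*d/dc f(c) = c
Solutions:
 f(c) = -sqrt(C1 + c^2)
 f(c) = sqrt(C1 + c^2)


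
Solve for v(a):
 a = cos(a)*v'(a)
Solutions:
 v(a) = C1 + Integral(a/cos(a), a)


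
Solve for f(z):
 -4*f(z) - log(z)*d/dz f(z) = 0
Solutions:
 f(z) = C1*exp(-4*li(z))


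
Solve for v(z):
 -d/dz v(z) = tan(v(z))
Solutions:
 v(z) = pi - asin(C1*exp(-z))
 v(z) = asin(C1*exp(-z))


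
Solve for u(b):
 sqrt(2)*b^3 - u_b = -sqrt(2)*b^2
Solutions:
 u(b) = C1 + sqrt(2)*b^4/4 + sqrt(2)*b^3/3


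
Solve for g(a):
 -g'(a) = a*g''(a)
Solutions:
 g(a) = C1 + C2*log(a)


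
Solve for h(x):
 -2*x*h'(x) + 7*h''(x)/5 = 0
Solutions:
 h(x) = C1 + C2*erfi(sqrt(35)*x/7)


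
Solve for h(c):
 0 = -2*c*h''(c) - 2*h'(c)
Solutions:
 h(c) = C1 + C2*log(c)


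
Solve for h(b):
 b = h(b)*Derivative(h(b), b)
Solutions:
 h(b) = -sqrt(C1 + b^2)
 h(b) = sqrt(C1 + b^2)


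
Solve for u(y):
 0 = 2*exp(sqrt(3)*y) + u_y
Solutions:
 u(y) = C1 - 2*sqrt(3)*exp(sqrt(3)*y)/3


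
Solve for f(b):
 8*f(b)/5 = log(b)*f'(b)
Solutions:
 f(b) = C1*exp(8*li(b)/5)


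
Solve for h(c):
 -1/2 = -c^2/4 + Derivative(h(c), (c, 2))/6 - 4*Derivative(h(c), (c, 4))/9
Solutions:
 h(c) = C1 + C2*c + C3*exp(-sqrt(6)*c/4) + C4*exp(sqrt(6)*c/4) + c^4/8 + 5*c^2/2


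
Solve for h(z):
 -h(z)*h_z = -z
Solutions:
 h(z) = -sqrt(C1 + z^2)
 h(z) = sqrt(C1 + z^2)


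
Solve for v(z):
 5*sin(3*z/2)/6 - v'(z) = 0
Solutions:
 v(z) = C1 - 5*cos(3*z/2)/9


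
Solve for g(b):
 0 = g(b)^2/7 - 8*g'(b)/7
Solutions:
 g(b) = -8/(C1 + b)


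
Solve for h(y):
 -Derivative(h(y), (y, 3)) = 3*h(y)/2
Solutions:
 h(y) = C3*exp(-2^(2/3)*3^(1/3)*y/2) + (C1*sin(2^(2/3)*3^(5/6)*y/4) + C2*cos(2^(2/3)*3^(5/6)*y/4))*exp(2^(2/3)*3^(1/3)*y/4)


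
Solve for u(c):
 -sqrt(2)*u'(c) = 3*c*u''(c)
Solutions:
 u(c) = C1 + C2*c^(1 - sqrt(2)/3)


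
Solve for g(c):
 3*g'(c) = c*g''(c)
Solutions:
 g(c) = C1 + C2*c^4


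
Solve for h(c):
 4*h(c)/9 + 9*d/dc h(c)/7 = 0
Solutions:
 h(c) = C1*exp(-28*c/81)


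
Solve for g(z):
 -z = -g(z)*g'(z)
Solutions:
 g(z) = -sqrt(C1 + z^2)
 g(z) = sqrt(C1 + z^2)


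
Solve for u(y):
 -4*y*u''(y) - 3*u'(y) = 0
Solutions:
 u(y) = C1 + C2*y^(1/4)


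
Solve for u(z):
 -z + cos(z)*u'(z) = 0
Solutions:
 u(z) = C1 + Integral(z/cos(z), z)


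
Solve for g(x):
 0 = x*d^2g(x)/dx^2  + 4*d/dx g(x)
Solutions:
 g(x) = C1 + C2/x^3


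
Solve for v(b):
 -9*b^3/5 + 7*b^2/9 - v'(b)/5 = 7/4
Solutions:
 v(b) = C1 - 9*b^4/4 + 35*b^3/27 - 35*b/4


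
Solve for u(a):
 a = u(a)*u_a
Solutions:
 u(a) = -sqrt(C1 + a^2)
 u(a) = sqrt(C1 + a^2)


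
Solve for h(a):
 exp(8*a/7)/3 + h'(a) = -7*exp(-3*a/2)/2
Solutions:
 h(a) = C1 - 7*exp(8*a/7)/24 + 7*exp(-3*a/2)/3


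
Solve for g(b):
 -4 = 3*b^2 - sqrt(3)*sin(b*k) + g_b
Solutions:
 g(b) = C1 - b^3 - 4*b - sqrt(3)*cos(b*k)/k


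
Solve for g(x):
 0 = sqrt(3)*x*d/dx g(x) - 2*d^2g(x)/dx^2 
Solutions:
 g(x) = C1 + C2*erfi(3^(1/4)*x/2)


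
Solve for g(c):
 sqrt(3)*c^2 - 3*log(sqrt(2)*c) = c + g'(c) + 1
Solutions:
 g(c) = C1 + sqrt(3)*c^3/3 - c^2/2 - 3*c*log(c) - 3*c*log(2)/2 + 2*c


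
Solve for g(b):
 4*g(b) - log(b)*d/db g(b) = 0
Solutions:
 g(b) = C1*exp(4*li(b))


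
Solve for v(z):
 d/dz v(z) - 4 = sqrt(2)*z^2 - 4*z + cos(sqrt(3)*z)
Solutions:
 v(z) = C1 + sqrt(2)*z^3/3 - 2*z^2 + 4*z + sqrt(3)*sin(sqrt(3)*z)/3


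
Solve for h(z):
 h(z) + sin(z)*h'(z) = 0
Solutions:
 h(z) = C1*sqrt(cos(z) + 1)/sqrt(cos(z) - 1)


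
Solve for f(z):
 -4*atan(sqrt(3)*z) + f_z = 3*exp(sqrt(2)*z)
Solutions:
 f(z) = C1 + 4*z*atan(sqrt(3)*z) + 3*sqrt(2)*exp(sqrt(2)*z)/2 - 2*sqrt(3)*log(3*z^2 + 1)/3


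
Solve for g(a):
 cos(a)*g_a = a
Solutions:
 g(a) = C1 + Integral(a/cos(a), a)


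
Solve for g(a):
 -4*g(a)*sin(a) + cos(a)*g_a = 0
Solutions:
 g(a) = C1/cos(a)^4


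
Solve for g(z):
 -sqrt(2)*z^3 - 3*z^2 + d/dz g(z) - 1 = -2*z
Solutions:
 g(z) = C1 + sqrt(2)*z^4/4 + z^3 - z^2 + z


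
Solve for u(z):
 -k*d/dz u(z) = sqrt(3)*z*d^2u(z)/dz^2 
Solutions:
 u(z) = C1 + z^(-sqrt(3)*re(k)/3 + 1)*(C2*sin(sqrt(3)*log(z)*Abs(im(k))/3) + C3*cos(sqrt(3)*log(z)*im(k)/3))


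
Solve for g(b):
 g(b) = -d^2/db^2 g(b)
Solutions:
 g(b) = C1*sin(b) + C2*cos(b)


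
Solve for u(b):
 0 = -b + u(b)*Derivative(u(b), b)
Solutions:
 u(b) = -sqrt(C1 + b^2)
 u(b) = sqrt(C1 + b^2)


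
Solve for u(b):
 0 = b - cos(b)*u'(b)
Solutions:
 u(b) = C1 + Integral(b/cos(b), b)


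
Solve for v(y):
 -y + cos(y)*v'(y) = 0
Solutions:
 v(y) = C1 + Integral(y/cos(y), y)


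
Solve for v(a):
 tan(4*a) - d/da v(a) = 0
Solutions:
 v(a) = C1 - log(cos(4*a))/4


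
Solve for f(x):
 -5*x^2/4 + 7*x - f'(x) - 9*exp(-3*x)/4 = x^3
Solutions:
 f(x) = C1 - x^4/4 - 5*x^3/12 + 7*x^2/2 + 3*exp(-3*x)/4


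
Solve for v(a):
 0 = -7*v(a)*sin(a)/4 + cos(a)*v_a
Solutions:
 v(a) = C1/cos(a)^(7/4)


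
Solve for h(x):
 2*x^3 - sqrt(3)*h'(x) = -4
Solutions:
 h(x) = C1 + sqrt(3)*x^4/6 + 4*sqrt(3)*x/3


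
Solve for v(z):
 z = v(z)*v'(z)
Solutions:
 v(z) = -sqrt(C1 + z^2)
 v(z) = sqrt(C1 + z^2)


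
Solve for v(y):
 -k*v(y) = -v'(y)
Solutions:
 v(y) = C1*exp(k*y)


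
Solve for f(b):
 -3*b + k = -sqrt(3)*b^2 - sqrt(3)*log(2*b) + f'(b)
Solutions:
 f(b) = C1 + sqrt(3)*b^3/3 - 3*b^2/2 + b*k + sqrt(3)*b*log(b) - sqrt(3)*b + sqrt(3)*b*log(2)


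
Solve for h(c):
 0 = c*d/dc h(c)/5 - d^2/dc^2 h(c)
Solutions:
 h(c) = C1 + C2*erfi(sqrt(10)*c/10)


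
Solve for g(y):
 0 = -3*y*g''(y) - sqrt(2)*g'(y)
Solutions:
 g(y) = C1 + C2*y^(1 - sqrt(2)/3)


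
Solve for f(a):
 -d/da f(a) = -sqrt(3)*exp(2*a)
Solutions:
 f(a) = C1 + sqrt(3)*exp(2*a)/2


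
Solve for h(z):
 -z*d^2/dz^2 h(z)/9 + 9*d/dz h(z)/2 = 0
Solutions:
 h(z) = C1 + C2*z^(83/2)


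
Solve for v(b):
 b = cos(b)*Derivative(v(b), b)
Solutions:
 v(b) = C1 + Integral(b/cos(b), b)


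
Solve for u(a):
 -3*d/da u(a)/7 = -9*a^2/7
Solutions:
 u(a) = C1 + a^3


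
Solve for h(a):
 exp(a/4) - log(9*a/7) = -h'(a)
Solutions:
 h(a) = C1 + a*log(a) + a*(-log(7) - 1 + 2*log(3)) - 4*exp(a/4)


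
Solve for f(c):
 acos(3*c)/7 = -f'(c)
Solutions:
 f(c) = C1 - c*acos(3*c)/7 + sqrt(1 - 9*c^2)/21


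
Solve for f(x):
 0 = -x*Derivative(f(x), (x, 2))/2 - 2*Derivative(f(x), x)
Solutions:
 f(x) = C1 + C2/x^3


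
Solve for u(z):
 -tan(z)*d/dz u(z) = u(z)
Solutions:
 u(z) = C1/sin(z)


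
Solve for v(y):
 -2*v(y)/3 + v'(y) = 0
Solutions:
 v(y) = C1*exp(2*y/3)


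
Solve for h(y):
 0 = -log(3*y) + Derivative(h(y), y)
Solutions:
 h(y) = C1 + y*log(y) - y + y*log(3)


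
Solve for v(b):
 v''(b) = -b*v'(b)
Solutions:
 v(b) = C1 + C2*erf(sqrt(2)*b/2)


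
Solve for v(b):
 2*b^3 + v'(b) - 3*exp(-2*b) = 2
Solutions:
 v(b) = C1 - b^4/2 + 2*b - 3*exp(-2*b)/2


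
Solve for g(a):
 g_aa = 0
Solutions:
 g(a) = C1 + C2*a


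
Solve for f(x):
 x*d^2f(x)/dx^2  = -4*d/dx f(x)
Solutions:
 f(x) = C1 + C2/x^3


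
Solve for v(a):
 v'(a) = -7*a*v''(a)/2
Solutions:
 v(a) = C1 + C2*a^(5/7)


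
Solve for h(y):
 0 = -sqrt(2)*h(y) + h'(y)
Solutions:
 h(y) = C1*exp(sqrt(2)*y)


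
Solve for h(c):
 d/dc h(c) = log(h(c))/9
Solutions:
 li(h(c)) = C1 + c/9


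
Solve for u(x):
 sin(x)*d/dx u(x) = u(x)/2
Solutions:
 u(x) = C1*(cos(x) - 1)^(1/4)/(cos(x) + 1)^(1/4)


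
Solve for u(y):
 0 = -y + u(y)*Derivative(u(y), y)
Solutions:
 u(y) = -sqrt(C1 + y^2)
 u(y) = sqrt(C1 + y^2)


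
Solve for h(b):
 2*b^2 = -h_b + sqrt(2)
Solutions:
 h(b) = C1 - 2*b^3/3 + sqrt(2)*b


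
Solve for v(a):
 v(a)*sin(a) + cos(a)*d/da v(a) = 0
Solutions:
 v(a) = C1*cos(a)


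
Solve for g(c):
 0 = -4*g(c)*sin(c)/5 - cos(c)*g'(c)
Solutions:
 g(c) = C1*cos(c)^(4/5)


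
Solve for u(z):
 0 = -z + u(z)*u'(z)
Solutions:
 u(z) = -sqrt(C1 + z^2)
 u(z) = sqrt(C1 + z^2)


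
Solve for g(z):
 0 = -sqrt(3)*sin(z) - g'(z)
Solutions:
 g(z) = C1 + sqrt(3)*cos(z)


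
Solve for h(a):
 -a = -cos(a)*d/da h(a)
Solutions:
 h(a) = C1 + Integral(a/cos(a), a)


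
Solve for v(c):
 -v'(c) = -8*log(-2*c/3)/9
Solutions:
 v(c) = C1 + 8*c*log(-c)/9 + 8*c*(-log(3) - 1 + log(2))/9


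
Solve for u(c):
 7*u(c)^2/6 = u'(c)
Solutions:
 u(c) = -6/(C1 + 7*c)


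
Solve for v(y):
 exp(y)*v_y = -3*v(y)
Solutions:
 v(y) = C1*exp(3*exp(-y))


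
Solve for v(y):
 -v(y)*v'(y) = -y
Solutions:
 v(y) = -sqrt(C1 + y^2)
 v(y) = sqrt(C1 + y^2)


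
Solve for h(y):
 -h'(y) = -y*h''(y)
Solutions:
 h(y) = C1 + C2*y^2


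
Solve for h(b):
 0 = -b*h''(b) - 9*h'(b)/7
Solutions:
 h(b) = C1 + C2/b^(2/7)


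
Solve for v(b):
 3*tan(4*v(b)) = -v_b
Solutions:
 v(b) = -asin(C1*exp(-12*b))/4 + pi/4
 v(b) = asin(C1*exp(-12*b))/4


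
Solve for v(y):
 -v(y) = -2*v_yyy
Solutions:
 v(y) = C3*exp(2^(2/3)*y/2) + (C1*sin(2^(2/3)*sqrt(3)*y/4) + C2*cos(2^(2/3)*sqrt(3)*y/4))*exp(-2^(2/3)*y/4)


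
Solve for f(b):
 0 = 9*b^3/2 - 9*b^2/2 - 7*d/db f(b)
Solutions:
 f(b) = C1 + 9*b^4/56 - 3*b^3/14


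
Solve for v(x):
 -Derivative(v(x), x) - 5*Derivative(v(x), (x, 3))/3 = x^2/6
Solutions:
 v(x) = C1 + C2*sin(sqrt(15)*x/5) + C3*cos(sqrt(15)*x/5) - x^3/18 + 5*x/9


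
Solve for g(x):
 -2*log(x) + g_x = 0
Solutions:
 g(x) = C1 + 2*x*log(x) - 2*x


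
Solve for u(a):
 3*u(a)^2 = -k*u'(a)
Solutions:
 u(a) = k/(C1*k + 3*a)


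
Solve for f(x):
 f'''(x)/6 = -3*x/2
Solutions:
 f(x) = C1 + C2*x + C3*x^2 - 3*x^4/8


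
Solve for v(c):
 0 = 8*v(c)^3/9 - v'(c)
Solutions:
 v(c) = -3*sqrt(2)*sqrt(-1/(C1 + 8*c))/2
 v(c) = 3*sqrt(2)*sqrt(-1/(C1 + 8*c))/2


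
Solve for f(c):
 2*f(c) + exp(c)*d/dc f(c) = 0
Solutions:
 f(c) = C1*exp(2*exp(-c))


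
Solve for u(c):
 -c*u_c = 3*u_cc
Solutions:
 u(c) = C1 + C2*erf(sqrt(6)*c/6)


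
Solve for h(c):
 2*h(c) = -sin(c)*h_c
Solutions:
 h(c) = C1*(cos(c) + 1)/(cos(c) - 1)


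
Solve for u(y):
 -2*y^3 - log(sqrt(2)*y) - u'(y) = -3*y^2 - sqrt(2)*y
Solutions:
 u(y) = C1 - y^4/2 + y^3 + sqrt(2)*y^2/2 - y*log(y) - y*log(2)/2 + y


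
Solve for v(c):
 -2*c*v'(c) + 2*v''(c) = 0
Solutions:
 v(c) = C1 + C2*erfi(sqrt(2)*c/2)


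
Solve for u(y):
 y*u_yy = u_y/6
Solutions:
 u(y) = C1 + C2*y^(7/6)


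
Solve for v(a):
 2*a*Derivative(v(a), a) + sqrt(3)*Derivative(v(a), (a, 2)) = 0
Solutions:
 v(a) = C1 + C2*erf(3^(3/4)*a/3)


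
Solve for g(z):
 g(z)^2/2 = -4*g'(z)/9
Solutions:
 g(z) = 8/(C1 + 9*z)


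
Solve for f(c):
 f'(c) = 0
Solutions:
 f(c) = C1


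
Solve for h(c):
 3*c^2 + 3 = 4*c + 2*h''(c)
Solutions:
 h(c) = C1 + C2*c + c^4/8 - c^3/3 + 3*c^2/4


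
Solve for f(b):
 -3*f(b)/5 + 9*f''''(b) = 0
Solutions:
 f(b) = C1*exp(-15^(3/4)*b/15) + C2*exp(15^(3/4)*b/15) + C3*sin(15^(3/4)*b/15) + C4*cos(15^(3/4)*b/15)


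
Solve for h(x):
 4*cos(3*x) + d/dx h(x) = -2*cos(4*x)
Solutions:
 h(x) = C1 - 4*sin(3*x)/3 - sin(4*x)/2


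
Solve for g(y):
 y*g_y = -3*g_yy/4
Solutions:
 g(y) = C1 + C2*erf(sqrt(6)*y/3)


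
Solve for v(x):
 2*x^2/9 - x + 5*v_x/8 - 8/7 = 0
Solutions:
 v(x) = C1 - 16*x^3/135 + 4*x^2/5 + 64*x/35


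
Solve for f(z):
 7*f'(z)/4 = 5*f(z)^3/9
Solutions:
 f(z) = -3*sqrt(14)*sqrt(-1/(C1 + 20*z))/2
 f(z) = 3*sqrt(14)*sqrt(-1/(C1 + 20*z))/2


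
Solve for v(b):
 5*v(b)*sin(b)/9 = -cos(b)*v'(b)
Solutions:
 v(b) = C1*cos(b)^(5/9)


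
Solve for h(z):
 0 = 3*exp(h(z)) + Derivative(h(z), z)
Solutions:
 h(z) = log(1/(C1 + 3*z))


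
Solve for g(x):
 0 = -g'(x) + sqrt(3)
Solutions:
 g(x) = C1 + sqrt(3)*x


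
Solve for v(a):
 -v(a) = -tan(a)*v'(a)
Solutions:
 v(a) = C1*sin(a)


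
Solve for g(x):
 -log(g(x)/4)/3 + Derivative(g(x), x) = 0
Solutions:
 3*Integral(1/(-log(_y) + 2*log(2)), (_y, g(x))) = C1 - x


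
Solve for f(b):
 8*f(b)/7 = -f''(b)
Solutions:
 f(b) = C1*sin(2*sqrt(14)*b/7) + C2*cos(2*sqrt(14)*b/7)


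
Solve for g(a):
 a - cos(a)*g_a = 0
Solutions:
 g(a) = C1 + Integral(a/cos(a), a)


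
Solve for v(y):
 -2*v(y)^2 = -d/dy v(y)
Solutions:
 v(y) = -1/(C1 + 2*y)


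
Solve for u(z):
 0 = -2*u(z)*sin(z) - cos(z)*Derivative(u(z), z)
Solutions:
 u(z) = C1*cos(z)^2


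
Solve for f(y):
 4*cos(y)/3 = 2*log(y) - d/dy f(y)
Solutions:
 f(y) = C1 + 2*y*log(y) - 2*y - 4*sin(y)/3


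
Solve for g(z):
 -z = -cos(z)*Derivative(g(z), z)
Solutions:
 g(z) = C1 + Integral(z/cos(z), z)


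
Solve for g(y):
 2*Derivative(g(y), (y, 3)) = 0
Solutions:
 g(y) = C1 + C2*y + C3*y^2


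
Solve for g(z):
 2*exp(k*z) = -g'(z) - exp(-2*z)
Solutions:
 g(z) = C1 + exp(-2*z)/2 - 2*exp(k*z)/k


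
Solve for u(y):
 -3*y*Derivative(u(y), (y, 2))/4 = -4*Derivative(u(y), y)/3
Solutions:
 u(y) = C1 + C2*y^(25/9)


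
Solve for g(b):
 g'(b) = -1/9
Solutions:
 g(b) = C1 - b/9


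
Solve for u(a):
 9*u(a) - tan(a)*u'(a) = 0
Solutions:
 u(a) = C1*sin(a)^9


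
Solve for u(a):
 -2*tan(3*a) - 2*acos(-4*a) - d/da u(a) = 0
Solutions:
 u(a) = C1 - 2*a*acos(-4*a) - sqrt(1 - 16*a^2)/2 + 2*log(cos(3*a))/3


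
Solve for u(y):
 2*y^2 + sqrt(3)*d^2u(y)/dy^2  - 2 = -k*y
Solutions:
 u(y) = C1 + C2*y - sqrt(3)*k*y^3/18 - sqrt(3)*y^4/18 + sqrt(3)*y^2/3


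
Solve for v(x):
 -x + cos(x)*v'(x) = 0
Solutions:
 v(x) = C1 + Integral(x/cos(x), x)


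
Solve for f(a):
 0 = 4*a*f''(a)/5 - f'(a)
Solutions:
 f(a) = C1 + C2*a^(9/4)


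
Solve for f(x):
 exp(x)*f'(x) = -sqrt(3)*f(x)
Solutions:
 f(x) = C1*exp(sqrt(3)*exp(-x))


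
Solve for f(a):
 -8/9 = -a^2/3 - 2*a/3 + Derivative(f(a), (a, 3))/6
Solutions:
 f(a) = C1 + C2*a + C3*a^2 + a^5/30 + a^4/6 - 8*a^3/9


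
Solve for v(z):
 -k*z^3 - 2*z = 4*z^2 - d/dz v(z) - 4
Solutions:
 v(z) = C1 + k*z^4/4 + 4*z^3/3 + z^2 - 4*z


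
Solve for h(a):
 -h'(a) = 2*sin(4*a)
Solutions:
 h(a) = C1 + cos(4*a)/2


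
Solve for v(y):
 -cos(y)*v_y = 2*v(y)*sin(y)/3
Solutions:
 v(y) = C1*cos(y)^(2/3)


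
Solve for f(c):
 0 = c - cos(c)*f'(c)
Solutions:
 f(c) = C1 + Integral(c/cos(c), c)


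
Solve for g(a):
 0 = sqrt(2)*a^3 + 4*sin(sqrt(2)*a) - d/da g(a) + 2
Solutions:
 g(a) = C1 + sqrt(2)*a^4/4 + 2*a - 2*sqrt(2)*cos(sqrt(2)*a)


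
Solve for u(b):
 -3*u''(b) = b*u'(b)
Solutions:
 u(b) = C1 + C2*erf(sqrt(6)*b/6)


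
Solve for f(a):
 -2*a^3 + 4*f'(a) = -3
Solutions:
 f(a) = C1 + a^4/8 - 3*a/4


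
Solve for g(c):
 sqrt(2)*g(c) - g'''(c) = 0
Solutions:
 g(c) = C3*exp(2^(1/6)*c) + (C1*sin(2^(1/6)*sqrt(3)*c/2) + C2*cos(2^(1/6)*sqrt(3)*c/2))*exp(-2^(1/6)*c/2)


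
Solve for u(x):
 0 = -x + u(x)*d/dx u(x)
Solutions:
 u(x) = -sqrt(C1 + x^2)
 u(x) = sqrt(C1 + x^2)


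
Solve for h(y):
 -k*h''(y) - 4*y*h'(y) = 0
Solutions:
 h(y) = C1 + C2*sqrt(k)*erf(sqrt(2)*y*sqrt(1/k))


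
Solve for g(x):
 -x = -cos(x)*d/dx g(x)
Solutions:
 g(x) = C1 + Integral(x/cos(x), x)


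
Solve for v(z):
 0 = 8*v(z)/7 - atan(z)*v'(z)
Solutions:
 v(z) = C1*exp(8*Integral(1/atan(z), z)/7)


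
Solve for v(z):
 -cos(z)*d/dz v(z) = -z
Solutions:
 v(z) = C1 + Integral(z/cos(z), z)


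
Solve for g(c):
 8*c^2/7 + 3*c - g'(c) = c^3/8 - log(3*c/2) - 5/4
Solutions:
 g(c) = C1 - c^4/32 + 8*c^3/21 + 3*c^2/2 + c*log(c) + c/4 + c*log(3/2)


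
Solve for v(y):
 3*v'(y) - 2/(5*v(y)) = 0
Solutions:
 v(y) = -sqrt(C1 + 60*y)/15
 v(y) = sqrt(C1 + 60*y)/15


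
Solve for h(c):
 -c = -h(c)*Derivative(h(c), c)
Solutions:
 h(c) = -sqrt(C1 + c^2)
 h(c) = sqrt(C1 + c^2)


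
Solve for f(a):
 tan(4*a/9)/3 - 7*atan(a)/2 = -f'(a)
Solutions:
 f(a) = C1 + 7*a*atan(a)/2 - 7*log(a^2 + 1)/4 + 3*log(cos(4*a/9))/4


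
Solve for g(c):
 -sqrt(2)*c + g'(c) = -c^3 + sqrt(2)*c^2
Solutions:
 g(c) = C1 - c^4/4 + sqrt(2)*c^3/3 + sqrt(2)*c^2/2


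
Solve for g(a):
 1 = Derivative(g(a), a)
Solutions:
 g(a) = C1 + a


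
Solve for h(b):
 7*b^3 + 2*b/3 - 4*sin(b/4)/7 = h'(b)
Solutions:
 h(b) = C1 + 7*b^4/4 + b^2/3 + 16*cos(b/4)/7


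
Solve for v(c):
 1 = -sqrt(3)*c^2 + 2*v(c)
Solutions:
 v(c) = sqrt(3)*c^2/2 + 1/2


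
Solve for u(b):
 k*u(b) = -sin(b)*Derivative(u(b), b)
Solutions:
 u(b) = C1*exp(k*(-log(cos(b) - 1) + log(cos(b) + 1))/2)


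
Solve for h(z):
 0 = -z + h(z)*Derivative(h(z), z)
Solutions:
 h(z) = -sqrt(C1 + z^2)
 h(z) = sqrt(C1 + z^2)


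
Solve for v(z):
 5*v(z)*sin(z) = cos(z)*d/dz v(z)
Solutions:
 v(z) = C1/cos(z)^5


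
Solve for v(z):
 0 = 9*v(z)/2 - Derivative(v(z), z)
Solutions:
 v(z) = C1*exp(9*z/2)


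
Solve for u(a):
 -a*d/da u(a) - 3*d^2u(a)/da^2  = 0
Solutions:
 u(a) = C1 + C2*erf(sqrt(6)*a/6)


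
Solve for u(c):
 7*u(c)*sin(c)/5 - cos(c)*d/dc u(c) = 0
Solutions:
 u(c) = C1/cos(c)^(7/5)


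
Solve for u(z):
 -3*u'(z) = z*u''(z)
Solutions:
 u(z) = C1 + C2/z^2


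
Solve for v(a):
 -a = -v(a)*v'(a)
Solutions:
 v(a) = -sqrt(C1 + a^2)
 v(a) = sqrt(C1 + a^2)


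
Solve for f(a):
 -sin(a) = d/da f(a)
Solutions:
 f(a) = C1 + cos(a)


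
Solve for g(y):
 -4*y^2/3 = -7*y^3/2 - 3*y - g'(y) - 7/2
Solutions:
 g(y) = C1 - 7*y^4/8 + 4*y^3/9 - 3*y^2/2 - 7*y/2


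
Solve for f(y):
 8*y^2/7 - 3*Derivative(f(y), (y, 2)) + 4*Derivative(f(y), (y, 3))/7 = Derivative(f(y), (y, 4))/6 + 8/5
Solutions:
 f(y) = C1 + C2*y + 2*y^4/63 + 32*y^3/1323 - 12688*y^2/46305 + (C3*sin(3*sqrt(82)*y/7) + C4*cos(3*sqrt(82)*y/7))*exp(12*y/7)
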